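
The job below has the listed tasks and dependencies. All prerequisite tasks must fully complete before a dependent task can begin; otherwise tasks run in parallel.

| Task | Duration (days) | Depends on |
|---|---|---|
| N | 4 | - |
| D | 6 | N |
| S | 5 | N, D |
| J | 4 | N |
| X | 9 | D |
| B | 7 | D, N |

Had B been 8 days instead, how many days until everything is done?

19

Actual critical path: N→D→X = 4+6+9 = 19 ⇒ 19 days.
B is off the critical path — its longest chain is 17 days, giving 2 of slack.
That remains the longest chain; total 19 days.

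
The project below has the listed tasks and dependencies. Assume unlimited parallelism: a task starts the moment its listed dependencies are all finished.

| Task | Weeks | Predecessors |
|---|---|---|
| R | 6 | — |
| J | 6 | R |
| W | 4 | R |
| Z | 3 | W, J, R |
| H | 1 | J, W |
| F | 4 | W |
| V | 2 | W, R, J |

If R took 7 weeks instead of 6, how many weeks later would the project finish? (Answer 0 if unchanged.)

Critical path before the change: R→J→Z = 6+6+3 = 15 giving 15 weeks.
Since R is critical, the +1 change carries straight to that chain (now 16 weeks).
No other chain overtakes it, so the finish is 16 weeks.
Change in finish: 16 − 15 = +1 weeks.

1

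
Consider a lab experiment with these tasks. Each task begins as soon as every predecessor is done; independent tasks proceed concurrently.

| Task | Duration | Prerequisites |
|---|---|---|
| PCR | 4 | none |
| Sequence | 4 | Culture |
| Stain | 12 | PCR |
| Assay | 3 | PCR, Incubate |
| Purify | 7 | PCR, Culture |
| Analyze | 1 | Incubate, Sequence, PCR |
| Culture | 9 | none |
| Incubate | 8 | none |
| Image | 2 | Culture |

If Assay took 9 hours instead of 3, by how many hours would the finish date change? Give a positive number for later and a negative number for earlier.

1

Baseline: Culture→Purify = 9+7 = 16 → 16 hours.
Assay has 5 hours of float (longest path through it is 11).
The binding chain switches to Incubate→Assay = 8+9 = 17; finish 17 hours.
Change in finish: 17 − 16 = +1 hours.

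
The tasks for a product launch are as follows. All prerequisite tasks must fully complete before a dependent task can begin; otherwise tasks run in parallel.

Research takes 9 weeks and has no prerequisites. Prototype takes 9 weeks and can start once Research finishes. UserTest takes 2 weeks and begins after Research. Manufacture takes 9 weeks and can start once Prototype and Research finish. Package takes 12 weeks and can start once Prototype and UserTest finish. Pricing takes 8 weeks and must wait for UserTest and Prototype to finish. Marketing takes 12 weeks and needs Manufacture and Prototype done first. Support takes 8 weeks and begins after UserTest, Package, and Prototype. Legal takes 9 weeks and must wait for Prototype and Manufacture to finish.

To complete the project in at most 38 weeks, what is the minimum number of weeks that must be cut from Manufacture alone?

1

Current finish: 39 weeks; target: 38.
Manufacture is on every critical path, so each week cut from Manufacture cuts the finish by one (this holds down to a finish of 38).
Need 39 − 38 = 1 week off Manufacture → Manufacture becomes 8 weeks, finish becomes 38.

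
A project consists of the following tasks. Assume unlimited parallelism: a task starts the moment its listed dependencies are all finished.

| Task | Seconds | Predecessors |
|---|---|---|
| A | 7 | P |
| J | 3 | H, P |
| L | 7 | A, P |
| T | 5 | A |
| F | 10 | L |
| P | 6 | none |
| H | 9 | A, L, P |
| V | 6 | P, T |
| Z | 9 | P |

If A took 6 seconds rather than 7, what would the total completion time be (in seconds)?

31

The binding path is P→A→L→H→J = 6+7+7+9+3 = 32; finish at 32 seconds.
Since A is critical, the -1 change carries straight to that chain (now 31 seconds).
The critical path is still P→A→L→H→J; finish is now 31 seconds.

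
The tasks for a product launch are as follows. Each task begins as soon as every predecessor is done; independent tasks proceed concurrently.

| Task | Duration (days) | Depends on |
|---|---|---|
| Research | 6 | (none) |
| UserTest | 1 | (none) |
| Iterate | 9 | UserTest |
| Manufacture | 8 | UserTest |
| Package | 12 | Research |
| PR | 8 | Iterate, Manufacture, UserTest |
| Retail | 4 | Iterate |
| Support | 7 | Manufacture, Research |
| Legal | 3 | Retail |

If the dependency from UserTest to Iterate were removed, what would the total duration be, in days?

18

Original critical path: Research→Package = 6+12 = 18 ⇒ 18 days.
Without UserTest→Iterate, Iterate's earliest start moves from 1 to 0.
The longest chain is now Research→Package = 6+12 = 18, so the product launch takes 18 days.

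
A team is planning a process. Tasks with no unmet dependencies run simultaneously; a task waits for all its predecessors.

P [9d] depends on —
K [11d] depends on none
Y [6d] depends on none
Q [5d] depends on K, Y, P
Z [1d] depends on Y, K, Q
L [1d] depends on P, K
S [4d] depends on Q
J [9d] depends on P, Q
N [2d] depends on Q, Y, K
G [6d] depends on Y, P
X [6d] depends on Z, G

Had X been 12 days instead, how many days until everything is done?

29

Critical path before the change: K→Q→J = 11+5+9 = 25 giving 25 days.
X has 2 days of float (longest path through it is 23).
New critical path: K→Q→Z→X = 11+5+1+12 = 29 ⇒ 29 days.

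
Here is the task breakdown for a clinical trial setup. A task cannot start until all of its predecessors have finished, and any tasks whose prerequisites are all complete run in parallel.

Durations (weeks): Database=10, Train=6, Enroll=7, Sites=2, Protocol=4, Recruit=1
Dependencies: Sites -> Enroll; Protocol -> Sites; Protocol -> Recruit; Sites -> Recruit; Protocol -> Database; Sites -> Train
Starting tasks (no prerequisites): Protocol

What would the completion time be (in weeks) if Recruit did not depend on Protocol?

14

Original critical path: Protocol→Database = 4+10 = 14 ⇒ 14 weeks.
Dropping Protocol→Recruit doesn't change Recruit's earliest start (6); another predecessor still binds.
New critical path: Protocol→Database = 4+10 = 14 ⇒ 14 weeks.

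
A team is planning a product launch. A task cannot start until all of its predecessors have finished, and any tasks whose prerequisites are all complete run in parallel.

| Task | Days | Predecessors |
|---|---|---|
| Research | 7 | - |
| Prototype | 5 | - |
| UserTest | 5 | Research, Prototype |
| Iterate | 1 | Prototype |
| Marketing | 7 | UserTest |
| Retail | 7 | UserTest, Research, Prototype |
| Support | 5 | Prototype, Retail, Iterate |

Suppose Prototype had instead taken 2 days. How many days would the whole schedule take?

Baseline: Research→UserTest→Retail→Support = 7+5+7+5 = 24 → 24 days.
The longest path through Prototype is only 22 days, so Prototype has float 2.
No other chain overtakes it, so the finish is 24 days.

24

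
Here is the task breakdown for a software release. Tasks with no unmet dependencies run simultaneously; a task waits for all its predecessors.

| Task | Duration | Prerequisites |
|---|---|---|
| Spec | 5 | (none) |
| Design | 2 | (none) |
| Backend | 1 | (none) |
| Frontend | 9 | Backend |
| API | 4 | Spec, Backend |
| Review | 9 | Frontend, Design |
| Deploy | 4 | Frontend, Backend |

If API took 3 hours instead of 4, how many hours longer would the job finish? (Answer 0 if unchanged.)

0

Actual critical path: Backend→Frontend→Review = 1+9+9 = 19 ⇒ 19 hours.
API is off the critical path — its longest chain is 9 hours, giving 10 of slack.
That remains the longest chain; total 19 hours.
Change in finish: 19 − 19 = +0 hours.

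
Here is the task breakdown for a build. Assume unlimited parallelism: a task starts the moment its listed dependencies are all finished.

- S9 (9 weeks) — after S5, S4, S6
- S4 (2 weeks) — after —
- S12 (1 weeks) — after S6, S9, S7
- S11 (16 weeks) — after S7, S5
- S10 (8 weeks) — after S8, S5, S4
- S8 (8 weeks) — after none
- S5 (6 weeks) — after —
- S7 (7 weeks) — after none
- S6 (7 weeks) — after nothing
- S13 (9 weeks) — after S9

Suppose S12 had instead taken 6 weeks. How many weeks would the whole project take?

Critical path before the change: S6→S9→S13 = 7+9+9 = 25 giving 25 weeks.
S12 is off the critical path — its longest chain is 17 weeks, giving 8 of slack.
The critical path is still S6→S9→S13; finish is now 25 weeks.

25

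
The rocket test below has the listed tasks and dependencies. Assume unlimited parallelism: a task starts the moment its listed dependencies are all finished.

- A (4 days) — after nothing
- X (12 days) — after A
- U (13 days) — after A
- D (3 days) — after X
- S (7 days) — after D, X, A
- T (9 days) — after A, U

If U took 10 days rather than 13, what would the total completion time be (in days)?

26

The binding path is A→U→T = 4+13+9 = 26; finish at 26 days.
U lies on that path, so at 10 days the path becomes 23 days.
New critical path: A→X→D→S = 4+12+3+7 = 26 ⇒ 26 days.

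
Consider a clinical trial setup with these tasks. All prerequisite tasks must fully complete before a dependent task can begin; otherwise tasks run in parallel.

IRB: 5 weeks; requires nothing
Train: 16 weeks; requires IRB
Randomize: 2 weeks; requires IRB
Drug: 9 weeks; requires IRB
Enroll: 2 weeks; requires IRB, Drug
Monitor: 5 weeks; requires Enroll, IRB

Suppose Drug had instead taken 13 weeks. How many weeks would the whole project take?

Critical path before the change: IRB→Drug→Enroll→Monitor = 5+9+2+5 = 21 giving 21 weeks.
Drug lies on that path, so at 13 weeks the path becomes 25 weeks.
No other chain overtakes it, so the finish is 25 weeks.

25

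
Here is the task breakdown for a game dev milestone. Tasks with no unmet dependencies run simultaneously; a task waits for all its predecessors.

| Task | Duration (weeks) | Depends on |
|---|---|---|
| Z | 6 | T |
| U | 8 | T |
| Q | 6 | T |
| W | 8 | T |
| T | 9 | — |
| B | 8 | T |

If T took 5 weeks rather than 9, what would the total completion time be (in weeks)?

Baseline: T→U = 9+8 = 17 → 17 weeks.
Since T is critical, the -4 change carries straight to that chain (now 13 weeks).
No other chain overtakes it, so the finish is 13 weeks.

13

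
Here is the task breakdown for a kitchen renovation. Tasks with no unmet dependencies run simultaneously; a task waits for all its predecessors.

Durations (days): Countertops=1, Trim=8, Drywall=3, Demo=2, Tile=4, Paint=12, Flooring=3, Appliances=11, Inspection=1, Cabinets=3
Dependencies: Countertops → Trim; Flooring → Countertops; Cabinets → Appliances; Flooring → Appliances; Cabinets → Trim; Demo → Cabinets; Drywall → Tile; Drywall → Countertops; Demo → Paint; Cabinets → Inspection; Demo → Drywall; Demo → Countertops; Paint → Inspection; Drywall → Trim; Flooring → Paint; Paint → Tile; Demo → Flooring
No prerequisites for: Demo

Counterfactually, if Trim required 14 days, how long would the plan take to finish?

Baseline: Demo→Flooring→Paint→Tile = 2+3+12+4 = 21 → 21 days.
The longest path through Trim is only 14 days, so Trim has float 7.
No other chain overtakes it, so the finish is 21 days.

21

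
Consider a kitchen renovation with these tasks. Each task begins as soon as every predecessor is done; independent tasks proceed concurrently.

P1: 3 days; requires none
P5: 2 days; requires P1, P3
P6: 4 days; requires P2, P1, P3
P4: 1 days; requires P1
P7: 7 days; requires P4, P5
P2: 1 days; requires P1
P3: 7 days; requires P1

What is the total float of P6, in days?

5

The longest chain is P1→P3→P5→P7 = 3+7+2+7 = 19; overall finish 19 days.
The longest chain containing P6 totals 14 days.
Float = 19 − 14 = 5.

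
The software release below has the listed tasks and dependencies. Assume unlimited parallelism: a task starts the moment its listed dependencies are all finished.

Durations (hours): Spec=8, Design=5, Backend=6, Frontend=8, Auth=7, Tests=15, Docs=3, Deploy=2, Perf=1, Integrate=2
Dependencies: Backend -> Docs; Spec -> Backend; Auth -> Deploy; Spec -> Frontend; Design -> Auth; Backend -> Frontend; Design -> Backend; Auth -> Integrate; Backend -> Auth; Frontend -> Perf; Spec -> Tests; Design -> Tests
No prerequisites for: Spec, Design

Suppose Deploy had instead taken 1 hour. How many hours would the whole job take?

23

The binding path is Spec→Backend→Auth→Deploy = 8+6+7+2 = 23; finish at 23 hours.
Deploy is on the critical path; changing it to 1 makes that path 22 hours.
Now Spec→Backend→Frontend→Perf = 8+6+8+1 = 23 is longest, so the finish becomes 23 hours.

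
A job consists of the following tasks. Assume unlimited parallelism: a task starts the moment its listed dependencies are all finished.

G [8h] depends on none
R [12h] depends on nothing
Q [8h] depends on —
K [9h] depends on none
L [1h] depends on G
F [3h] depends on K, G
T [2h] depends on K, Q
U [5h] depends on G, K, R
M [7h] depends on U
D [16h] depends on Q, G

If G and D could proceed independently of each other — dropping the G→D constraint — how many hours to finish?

Original critical path: G→D = 8+16 = 24 ⇒ 24 hours.
Dropping G→D doesn't change D's earliest start (8); another predecessor still binds.
After: R→U→M = 12+5+7 = 24 → 24 hours.

24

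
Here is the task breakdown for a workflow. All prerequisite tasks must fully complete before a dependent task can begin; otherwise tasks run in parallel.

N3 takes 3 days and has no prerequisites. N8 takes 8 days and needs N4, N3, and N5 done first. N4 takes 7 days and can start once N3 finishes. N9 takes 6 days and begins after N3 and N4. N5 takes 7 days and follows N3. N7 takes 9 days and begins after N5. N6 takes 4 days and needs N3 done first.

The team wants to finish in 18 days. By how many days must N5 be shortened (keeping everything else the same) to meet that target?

Current finish: 19 days; target: 18.
N5 is on every critical path, so each day cut from N5 cuts the finish by one (this holds down to a finish of 18).
Need 19 − 18 = 1 day off N5 → N5 becomes 6 days, finish becomes 18.

1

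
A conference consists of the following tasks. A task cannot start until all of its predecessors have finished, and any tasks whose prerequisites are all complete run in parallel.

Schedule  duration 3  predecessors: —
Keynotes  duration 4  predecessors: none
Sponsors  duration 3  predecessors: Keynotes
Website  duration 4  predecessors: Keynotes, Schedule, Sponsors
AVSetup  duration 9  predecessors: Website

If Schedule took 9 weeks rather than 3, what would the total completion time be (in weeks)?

Critical path before the change: Keynotes→Sponsors→Website→AVSetup = 4+3+4+9 = 20 giving 20 weeks.
The longest path through Schedule is only 16 weeks, so Schedule has float 4.
The binding chain switches to Schedule→Website→AVSetup = 9+4+9 = 22; finish 22 weeks.

22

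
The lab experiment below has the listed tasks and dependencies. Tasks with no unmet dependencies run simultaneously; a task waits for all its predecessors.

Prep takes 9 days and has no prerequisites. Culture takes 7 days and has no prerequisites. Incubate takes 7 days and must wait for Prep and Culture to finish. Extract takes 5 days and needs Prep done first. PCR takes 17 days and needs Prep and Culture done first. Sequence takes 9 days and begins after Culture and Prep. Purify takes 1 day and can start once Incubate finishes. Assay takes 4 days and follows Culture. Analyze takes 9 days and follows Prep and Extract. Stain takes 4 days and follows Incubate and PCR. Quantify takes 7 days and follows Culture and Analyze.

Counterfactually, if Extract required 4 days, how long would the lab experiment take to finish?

As given, the longest chain is Prep→Extract→Analyze→Quantify = 9+5+9+7 = 30, so the finish is 30 days.
Extract is on the critical path; changing it to 4 makes that path 29 days.
Now Prep→PCR→Stain = 9+17+4 = 30 is longest, so the finish becomes 30 days.

30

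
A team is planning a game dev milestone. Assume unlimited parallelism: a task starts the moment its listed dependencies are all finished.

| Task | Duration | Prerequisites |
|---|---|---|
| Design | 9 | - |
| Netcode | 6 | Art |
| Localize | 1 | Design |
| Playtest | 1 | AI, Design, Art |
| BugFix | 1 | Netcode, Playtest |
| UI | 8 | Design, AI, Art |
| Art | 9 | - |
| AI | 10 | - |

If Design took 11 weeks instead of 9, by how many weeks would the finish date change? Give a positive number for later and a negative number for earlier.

1

Baseline: AI→UI = 10+8 = 18 → 18 weeks.
The longest path through Design is only 17 weeks, so Design has float 1.
Now Design→UI = 11+8 = 19 is longest, so the finish becomes 19 weeks.
Change in finish: 19 − 18 = +1 weeks.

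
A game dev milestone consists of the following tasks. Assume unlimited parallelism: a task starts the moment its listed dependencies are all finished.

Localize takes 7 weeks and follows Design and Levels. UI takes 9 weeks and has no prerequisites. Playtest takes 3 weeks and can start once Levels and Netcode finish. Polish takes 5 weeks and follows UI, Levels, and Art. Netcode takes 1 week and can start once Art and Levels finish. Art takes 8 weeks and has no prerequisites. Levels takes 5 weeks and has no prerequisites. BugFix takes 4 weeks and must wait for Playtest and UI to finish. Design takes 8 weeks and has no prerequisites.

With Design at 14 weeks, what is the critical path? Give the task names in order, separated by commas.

Design, Localize

Critical path before the change: Art→Netcode→Playtest→BugFix = 8+1+3+4 = 16 giving 16 weeks.
Design is off the critical path — its longest chain is 15 weeks, giving 1 of slack.
Now Design→Localize = 14+7 = 21 is longest, so the finish becomes 21 weeks.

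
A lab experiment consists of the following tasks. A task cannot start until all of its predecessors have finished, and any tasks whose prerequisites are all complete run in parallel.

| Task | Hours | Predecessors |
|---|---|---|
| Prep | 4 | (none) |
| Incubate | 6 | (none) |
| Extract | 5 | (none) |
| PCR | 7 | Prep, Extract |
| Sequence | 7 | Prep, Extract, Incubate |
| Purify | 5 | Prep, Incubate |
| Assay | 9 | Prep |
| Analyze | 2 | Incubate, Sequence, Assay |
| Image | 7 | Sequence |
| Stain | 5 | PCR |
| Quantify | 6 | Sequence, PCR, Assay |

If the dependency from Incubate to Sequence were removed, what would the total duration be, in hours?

Before: longest chain Incubate→Sequence→Image = 6+7+7 = 20, finish 20.
Without Incubate→Sequence, Sequence's earliest start moves from 6 to 5.
After: Prep→Assay→Quantify = 4+9+6 = 19 → 19 hours.

19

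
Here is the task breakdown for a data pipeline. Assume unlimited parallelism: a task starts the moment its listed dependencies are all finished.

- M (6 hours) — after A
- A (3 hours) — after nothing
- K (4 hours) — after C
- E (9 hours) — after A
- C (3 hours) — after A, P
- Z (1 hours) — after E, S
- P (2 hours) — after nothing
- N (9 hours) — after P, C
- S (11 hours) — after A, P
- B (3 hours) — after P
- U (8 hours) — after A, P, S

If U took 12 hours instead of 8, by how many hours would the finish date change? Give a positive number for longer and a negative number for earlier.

4

Critical path before the change: A→S→U = 3+11+8 = 22 giving 22 hours.
U is on the critical path; changing it to 12 makes that path 26 hours.
The critical path is still A→S→U; finish is now 26 hours.
Change in finish: 26 − 22 = +4 hours.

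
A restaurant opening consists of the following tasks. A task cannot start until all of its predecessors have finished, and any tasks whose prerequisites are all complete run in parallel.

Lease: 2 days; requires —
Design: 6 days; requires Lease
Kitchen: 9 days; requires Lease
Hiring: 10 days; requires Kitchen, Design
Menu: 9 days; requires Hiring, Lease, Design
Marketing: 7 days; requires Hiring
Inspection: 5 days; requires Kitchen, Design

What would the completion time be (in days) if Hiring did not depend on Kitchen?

With the dependency in place, Lease→Kitchen→Hiring→Menu = 2+9+10+9 = 30 sets the finish at 30 days.
Without Kitchen→Hiring, Hiring's earliest start moves from 11 to 8.
The longest chain is now Lease→Design→Hiring→Menu = 2+6+10+9 = 27, so the restaurant opening takes 27 days.

27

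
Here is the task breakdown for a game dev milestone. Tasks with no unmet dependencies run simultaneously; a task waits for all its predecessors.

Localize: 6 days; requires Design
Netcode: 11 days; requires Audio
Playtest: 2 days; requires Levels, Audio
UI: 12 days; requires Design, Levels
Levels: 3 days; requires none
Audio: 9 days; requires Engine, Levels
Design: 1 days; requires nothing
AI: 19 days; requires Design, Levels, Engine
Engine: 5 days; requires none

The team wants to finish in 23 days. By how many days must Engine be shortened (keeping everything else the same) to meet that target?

Current finish: 25 days; target: 23.
Engine is on every critical path, so each day cut from Engine cuts the finish by one (this holds down to a finish of 23).
Need 25 − 23 = 2 days off Engine → Engine becomes 3 days, finish becomes 23.

2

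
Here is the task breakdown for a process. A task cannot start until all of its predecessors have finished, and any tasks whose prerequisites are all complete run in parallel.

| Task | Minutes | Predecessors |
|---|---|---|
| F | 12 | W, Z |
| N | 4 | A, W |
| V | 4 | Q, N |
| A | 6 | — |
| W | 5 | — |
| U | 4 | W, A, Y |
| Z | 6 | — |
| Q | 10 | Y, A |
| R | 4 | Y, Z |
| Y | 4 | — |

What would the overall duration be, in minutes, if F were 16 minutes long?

22

Baseline: A→Q→V = 6+10+4 = 20 → 20 minutes.
F is off the critical path — its longest chain is 18 minutes, giving 2 of slack.
New critical path: Z→F = 6+16 = 22 ⇒ 22 minutes.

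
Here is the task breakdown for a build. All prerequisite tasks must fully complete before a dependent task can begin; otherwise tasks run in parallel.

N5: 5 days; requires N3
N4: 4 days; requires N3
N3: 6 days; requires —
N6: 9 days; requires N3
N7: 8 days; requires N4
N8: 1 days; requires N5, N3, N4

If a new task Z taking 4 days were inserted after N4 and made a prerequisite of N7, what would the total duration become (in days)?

Originally the schedule takes 18 days.
With Z inserted, N7 now waits for max(N4, Z).
New critical path: N3→N4→Z→N7 = 6+4+4+8 = 22 ⇒ 22 days.

22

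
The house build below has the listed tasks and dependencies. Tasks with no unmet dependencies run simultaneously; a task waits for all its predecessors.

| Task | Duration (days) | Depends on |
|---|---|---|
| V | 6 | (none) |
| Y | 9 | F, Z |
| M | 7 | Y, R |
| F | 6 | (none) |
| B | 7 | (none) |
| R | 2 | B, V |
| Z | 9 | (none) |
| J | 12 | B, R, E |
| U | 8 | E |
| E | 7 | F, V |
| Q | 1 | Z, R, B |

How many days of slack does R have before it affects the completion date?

4

Critical path: F→E→J = 6+7+12 = 25, so the finish is 25 days.
R finishes as early as 9 and must finish by 13.
So R can slip 13 − 9 = 4 days.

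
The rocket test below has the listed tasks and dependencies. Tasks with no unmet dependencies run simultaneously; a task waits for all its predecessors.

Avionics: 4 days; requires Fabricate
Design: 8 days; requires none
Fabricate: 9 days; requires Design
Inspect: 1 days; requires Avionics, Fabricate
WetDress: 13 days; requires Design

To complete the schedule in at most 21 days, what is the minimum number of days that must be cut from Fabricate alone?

1

Current finish: 22 days; target: 21.
Fabricate is on every critical path, so each day cut from Fabricate cuts the finish by one (this holds down to a finish of 21).
Need 22 − 21 = 1 day off Fabricate → Fabricate becomes 8 days, finish becomes 21.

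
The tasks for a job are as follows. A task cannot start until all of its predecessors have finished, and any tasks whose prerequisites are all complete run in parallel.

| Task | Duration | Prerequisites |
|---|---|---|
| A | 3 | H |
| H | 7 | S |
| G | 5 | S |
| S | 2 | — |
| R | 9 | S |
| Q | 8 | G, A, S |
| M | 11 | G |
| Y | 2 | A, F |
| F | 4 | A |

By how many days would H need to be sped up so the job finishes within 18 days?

2

Current finish: 20 days; target: 18.
H is on every critical path, so each day cut from H cuts the finish by one (this holds down to a finish of 18).
Need 20 − 18 = 2 days off H → H becomes 5 days, finish becomes 18.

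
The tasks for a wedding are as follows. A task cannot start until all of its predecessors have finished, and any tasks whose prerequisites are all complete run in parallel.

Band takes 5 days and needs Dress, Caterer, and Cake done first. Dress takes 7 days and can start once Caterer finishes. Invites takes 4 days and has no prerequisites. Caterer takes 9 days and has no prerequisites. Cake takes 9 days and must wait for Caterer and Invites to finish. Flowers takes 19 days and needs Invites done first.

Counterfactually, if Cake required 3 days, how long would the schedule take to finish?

Baseline: Caterer→Cake→Band = 9+9+5 = 23 → 23 days.
Cake lies on that path, so at 3 days the path becomes 17 days.
New critical path: Invites→Flowers = 4+19 = 23 ⇒ 23 days.

23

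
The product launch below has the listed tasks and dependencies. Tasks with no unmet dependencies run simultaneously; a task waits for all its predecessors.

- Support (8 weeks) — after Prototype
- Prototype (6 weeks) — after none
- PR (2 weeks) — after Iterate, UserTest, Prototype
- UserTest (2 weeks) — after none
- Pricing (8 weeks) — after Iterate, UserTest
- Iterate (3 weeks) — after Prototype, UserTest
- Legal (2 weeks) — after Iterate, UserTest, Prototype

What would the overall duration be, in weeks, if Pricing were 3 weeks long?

14

As given, the longest chain is Prototype→Iterate→Pricing = 6+3+8 = 17, so the finish is 17 weeks.
Pricing is on the critical path; changing it to 3 makes that path 12 weeks.
New critical path: Prototype→Support = 6+8 = 14 ⇒ 14 weeks.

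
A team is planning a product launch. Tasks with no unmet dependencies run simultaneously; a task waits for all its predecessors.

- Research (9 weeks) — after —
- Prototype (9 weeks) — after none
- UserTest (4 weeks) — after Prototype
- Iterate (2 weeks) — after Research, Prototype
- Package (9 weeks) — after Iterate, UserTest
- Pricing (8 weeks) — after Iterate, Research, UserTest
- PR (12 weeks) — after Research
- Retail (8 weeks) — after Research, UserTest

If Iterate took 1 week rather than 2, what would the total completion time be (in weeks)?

22

As given, the longest chain is Prototype→UserTest→Package = 9+4+9 = 22, so the finish is 22 weeks.
Iterate has 2 weeks of float (longest path through it is 20).
The critical path is still Prototype→UserTest→Package; finish is now 22 weeks.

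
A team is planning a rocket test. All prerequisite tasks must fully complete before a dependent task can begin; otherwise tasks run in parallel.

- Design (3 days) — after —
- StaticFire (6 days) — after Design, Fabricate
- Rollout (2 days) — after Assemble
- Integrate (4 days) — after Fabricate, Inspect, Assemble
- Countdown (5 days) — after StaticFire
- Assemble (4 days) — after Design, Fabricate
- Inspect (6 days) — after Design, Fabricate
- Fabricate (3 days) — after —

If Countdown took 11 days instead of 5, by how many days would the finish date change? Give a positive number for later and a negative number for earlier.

Actual critical path: Design→StaticFire→Countdown = 3+6+5 = 14 ⇒ 14 days.
Countdown lies on that path, so at 11 days the path becomes 20 days.
No other chain overtakes it, so the finish is 20 days.
Change in finish: 20 − 14 = +6 days.

6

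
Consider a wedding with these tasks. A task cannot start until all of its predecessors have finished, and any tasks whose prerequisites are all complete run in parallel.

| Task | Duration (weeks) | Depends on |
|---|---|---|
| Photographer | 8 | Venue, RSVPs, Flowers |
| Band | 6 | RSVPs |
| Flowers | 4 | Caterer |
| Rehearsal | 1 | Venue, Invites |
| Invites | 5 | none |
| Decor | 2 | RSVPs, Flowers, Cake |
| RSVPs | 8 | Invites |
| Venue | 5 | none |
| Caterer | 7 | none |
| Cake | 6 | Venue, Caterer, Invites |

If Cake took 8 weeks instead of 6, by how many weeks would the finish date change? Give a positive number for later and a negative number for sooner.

Actual critical path: Invites→RSVPs→Photographer = 5+8+8 = 21 ⇒ 21 weeks.
Cake is off the critical path — its longest chain is 15 weeks, giving 6 of slack.
The critical path is still Invites→RSVPs→Photographer; finish is now 21 weeks.
Change in finish: 21 − 21 = +0 weeks.

0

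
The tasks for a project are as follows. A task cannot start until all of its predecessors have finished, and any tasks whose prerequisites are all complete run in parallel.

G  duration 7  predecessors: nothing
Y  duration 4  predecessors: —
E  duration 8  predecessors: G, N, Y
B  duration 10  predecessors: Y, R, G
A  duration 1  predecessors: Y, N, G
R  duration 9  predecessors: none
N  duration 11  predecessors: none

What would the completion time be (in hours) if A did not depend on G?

19

Before: longest chain N→E = 11+8 = 19, finish 19.
Dropping G→A doesn't change A's earliest start (11); another predecessor still binds.
The longest chain is now N→E = 11+8 = 19, so the job takes 19 hours.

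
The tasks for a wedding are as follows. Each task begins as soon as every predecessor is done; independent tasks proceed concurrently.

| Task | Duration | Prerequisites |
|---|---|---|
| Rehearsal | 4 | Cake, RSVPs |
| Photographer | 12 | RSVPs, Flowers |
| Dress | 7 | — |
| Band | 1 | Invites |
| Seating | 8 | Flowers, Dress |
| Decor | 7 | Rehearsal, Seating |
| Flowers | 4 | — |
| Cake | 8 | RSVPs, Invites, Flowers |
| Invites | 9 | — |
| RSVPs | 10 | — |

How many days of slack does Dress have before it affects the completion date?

The longest chain is RSVPs→Cake→Rehearsal→Decor = 10+8+4+7 = 29; overall finish 29 days.
Dress finishes as early as 7 and must finish by 14.
So Dress can slip 14 − 7 = 7 days.

7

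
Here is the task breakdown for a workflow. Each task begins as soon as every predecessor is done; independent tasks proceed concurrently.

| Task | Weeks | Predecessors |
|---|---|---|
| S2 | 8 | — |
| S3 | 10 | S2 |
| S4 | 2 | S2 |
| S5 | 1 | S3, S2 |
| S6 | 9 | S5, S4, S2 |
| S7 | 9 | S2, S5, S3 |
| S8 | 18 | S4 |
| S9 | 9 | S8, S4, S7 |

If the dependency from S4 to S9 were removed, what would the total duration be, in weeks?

Original critical path: S2→S3→S5→S7→S9 = 8+10+1+9+9 = 37 ⇒ 37 weeks.
Dropping S4→S9 doesn't change S9's earliest start (28); another predecessor still binds.
New critical path: S2→S3→S5→S7→S9 = 8+10+1+9+9 = 37 ⇒ 37 weeks.

37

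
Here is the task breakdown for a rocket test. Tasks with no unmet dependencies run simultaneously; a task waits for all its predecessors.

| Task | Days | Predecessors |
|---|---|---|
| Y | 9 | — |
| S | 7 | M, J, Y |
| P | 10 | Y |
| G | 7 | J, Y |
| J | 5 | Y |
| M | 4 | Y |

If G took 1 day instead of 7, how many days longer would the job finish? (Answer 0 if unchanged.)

0

Actual critical path: Y→J→G = 9+5+7 = 21 ⇒ 21 days.
G is on the critical path; changing it to 1 makes that path 15 days.
Now Y→J→S = 9+5+7 = 21 is longest, so the finish becomes 21 days.
Change in finish: 21 − 21 = +0 days.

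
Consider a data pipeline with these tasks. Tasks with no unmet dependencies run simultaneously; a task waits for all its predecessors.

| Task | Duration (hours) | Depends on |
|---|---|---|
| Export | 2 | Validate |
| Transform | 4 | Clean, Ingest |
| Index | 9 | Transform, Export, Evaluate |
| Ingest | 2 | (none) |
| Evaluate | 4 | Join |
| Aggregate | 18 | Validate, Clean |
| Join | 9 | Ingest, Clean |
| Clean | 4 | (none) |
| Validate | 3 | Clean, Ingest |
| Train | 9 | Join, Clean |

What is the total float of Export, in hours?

8

Clean→Join→Evaluate→Index = 4+9+4+9 = 26 sets the makespan at 26 hours.
The longest chain containing Export totals 18 hours.
Slack of Export = 15 − 7 = 8 hours.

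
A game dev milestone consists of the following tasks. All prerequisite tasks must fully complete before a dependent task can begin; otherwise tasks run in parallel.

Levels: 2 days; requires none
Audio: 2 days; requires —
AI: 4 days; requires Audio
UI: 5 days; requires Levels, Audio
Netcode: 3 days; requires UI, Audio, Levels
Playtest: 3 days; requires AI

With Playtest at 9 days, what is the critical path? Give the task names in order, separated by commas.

Audio, AI, Playtest

Critical path before the change: Levels→UI→Netcode = 2+5+3 = 10 giving 10 days.
Playtest has 1 day of float (longest path through it is 9).
The binding chain switches to Audio→AI→Playtest = 2+4+9 = 15; finish 15 days.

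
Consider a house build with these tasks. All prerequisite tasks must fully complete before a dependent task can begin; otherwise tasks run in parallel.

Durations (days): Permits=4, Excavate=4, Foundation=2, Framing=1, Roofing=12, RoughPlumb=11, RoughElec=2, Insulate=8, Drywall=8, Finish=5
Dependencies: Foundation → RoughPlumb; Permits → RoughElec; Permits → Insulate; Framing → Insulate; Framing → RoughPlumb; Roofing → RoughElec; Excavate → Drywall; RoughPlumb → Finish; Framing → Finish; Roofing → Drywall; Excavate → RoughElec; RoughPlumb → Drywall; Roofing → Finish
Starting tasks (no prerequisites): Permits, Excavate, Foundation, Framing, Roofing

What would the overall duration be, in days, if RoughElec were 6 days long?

Critical path before the change: Foundation→RoughPlumb→Drywall = 2+11+8 = 21 giving 21 days.
RoughElec is off the critical path — its longest chain is 14 days, giving 7 of slack.
That remains the longest chain; total 21 days.

21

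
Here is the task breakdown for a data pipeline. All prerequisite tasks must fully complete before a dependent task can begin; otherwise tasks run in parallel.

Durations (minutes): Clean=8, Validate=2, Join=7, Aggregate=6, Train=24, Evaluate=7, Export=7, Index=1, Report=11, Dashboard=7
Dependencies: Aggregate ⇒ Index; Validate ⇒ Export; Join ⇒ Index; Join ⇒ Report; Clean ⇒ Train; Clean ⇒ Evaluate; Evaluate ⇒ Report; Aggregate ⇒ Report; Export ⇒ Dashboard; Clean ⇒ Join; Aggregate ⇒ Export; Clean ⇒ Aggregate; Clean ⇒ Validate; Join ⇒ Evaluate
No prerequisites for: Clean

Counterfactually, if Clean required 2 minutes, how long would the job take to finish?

27

Baseline: Clean→Join→Evaluate→Report = 8+7+7+11 = 33 → 33 minutes.
Since Clean is critical, the -6 change carries straight to that chain (now 27 minutes).
No other chain overtakes it, so the finish is 27 minutes.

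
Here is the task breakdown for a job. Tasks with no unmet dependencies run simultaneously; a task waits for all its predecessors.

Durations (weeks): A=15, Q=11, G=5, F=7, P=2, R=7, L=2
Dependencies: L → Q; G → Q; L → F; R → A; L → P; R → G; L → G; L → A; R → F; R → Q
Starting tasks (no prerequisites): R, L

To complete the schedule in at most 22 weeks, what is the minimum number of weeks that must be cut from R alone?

Current finish: 23 weeks; target: 22.
R is on every critical path, so each week cut from R cuts the finish by one (this holds down to a finish of 18).
Need 23 − 22 = 1 week off R → R becomes 6 weeks, finish becomes 22.

1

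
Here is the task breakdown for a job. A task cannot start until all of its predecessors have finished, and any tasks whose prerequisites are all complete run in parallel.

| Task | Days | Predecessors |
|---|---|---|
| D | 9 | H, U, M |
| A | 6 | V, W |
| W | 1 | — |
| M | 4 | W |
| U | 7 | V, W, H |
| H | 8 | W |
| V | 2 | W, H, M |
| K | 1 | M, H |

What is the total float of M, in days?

The longest chain is W→H→V→U→D = 1+8+2+7+9 = 27; overall finish 27 days.
M finishes as early as 5 and must finish by 9.
So M can slip 9 − 5 = 4 days.

4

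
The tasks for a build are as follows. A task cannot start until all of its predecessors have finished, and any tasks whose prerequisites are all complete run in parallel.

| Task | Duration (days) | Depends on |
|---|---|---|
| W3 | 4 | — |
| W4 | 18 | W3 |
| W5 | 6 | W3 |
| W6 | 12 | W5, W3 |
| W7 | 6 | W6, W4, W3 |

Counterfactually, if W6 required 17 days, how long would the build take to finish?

Critical path before the change: W3→W5→W6→W7 = 4+6+12+6 = 28 giving 28 days.
W6 is on the critical path; changing it to 17 makes that path 33 days.
The critical path is still W3→W5→W6→W7; finish is now 33 days.

33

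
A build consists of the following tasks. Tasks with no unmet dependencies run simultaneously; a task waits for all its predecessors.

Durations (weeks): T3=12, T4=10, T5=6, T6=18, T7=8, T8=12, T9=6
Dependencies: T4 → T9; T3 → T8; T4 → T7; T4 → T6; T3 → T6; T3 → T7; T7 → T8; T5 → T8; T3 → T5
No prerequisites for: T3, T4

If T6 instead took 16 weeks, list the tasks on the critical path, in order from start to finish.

Baseline: T3→T7→T8 = 12+8+12 = 32 → 32 weeks.
T6 is off the critical path — its longest chain is 30 weeks, giving 2 of slack.
That remains the longest chain; total 32 weeks.

T3, T7, T8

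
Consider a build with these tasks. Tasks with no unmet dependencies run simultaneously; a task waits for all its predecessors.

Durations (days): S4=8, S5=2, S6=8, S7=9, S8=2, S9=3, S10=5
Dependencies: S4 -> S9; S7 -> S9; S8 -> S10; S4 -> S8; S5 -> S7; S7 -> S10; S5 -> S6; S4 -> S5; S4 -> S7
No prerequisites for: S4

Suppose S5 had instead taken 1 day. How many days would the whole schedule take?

The binding path is S4→S5→S7→S10 = 8+2+9+5 = 24; finish at 24 days.
Since S5 is critical, the -1 change carries straight to that chain (now 23 days).
That remains the longest chain; total 23 days.

23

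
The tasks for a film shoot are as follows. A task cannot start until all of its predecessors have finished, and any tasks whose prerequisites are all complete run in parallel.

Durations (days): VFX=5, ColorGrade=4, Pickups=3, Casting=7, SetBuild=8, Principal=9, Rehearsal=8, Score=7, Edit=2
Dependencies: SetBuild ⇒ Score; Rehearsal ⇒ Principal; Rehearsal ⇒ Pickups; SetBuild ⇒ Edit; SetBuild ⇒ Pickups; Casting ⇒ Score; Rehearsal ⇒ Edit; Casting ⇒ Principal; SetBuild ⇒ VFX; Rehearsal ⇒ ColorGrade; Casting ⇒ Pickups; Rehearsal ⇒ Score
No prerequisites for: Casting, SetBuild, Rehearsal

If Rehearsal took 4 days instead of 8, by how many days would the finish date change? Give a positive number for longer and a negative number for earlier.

-1

Actual critical path: Rehearsal→Principal = 8+9 = 17 ⇒ 17 days.
Rehearsal lies on that path, so at 4 days the path becomes 13 days.
The binding chain switches to Casting→Principal = 7+9 = 16; finish 16 days.
Change in finish: 16 − 17 = -1 days.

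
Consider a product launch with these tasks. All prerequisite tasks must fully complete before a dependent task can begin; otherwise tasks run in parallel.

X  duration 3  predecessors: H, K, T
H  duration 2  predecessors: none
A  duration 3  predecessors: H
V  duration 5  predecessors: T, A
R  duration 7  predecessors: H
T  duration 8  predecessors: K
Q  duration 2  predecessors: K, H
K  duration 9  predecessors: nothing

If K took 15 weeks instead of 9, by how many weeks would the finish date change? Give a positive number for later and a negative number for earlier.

The binding path is K→T→V = 9+8+5 = 22; finish at 22 weeks.
K is on the critical path; changing it to 15 makes that path 28 weeks.
No other chain overtakes it, so the finish is 28 weeks.
Change in finish: 28 − 22 = +6 weeks.

6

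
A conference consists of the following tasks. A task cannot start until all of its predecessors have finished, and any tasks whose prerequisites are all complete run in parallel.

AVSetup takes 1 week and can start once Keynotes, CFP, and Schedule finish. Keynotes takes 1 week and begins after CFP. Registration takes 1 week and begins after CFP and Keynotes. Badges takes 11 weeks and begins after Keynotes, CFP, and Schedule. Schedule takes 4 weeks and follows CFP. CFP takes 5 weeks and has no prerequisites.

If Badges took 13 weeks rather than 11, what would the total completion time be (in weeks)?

22

Critical path before the change: CFP→Schedule→Badges = 5+4+11 = 20 giving 20 weeks.
Since Badges is critical, the +2 change carries straight to that chain (now 22 weeks).
No other chain overtakes it, so the finish is 22 weeks.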